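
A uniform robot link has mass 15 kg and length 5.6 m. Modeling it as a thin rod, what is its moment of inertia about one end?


I = (1/3) * m * L^2
= (1/3) * 15 * 5.6^2
= 0.333333 * 15 * 31.36
= 156.8 kg*m^2


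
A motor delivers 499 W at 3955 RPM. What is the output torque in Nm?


omega = 3955 * 2*pi/60 = 414.1666 rad/s
tau = P / omega = 499 / 414.1666
= 1.2048 Nm


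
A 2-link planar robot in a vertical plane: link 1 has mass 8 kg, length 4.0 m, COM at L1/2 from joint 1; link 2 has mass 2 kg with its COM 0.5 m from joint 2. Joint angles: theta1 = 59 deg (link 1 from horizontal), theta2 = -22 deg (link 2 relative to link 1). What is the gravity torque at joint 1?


Horizontal distance from joint 1 to link-1 COM:
  x_c1 = (L1/2)*cos(t1) = 2.0 * 0.515 = 1.0301 m
Horizontal distance from joint 1 to link-2 COM:
  x_c2 = L1*cos(t1) + Lc2*cos(t1+t2)
       = 4.0*0.515 + 0.5*0.7986 = 2.4595 m
tau1 = m1*g*x_c1 + m2*g*x_c2
     = 8*9.81*1.0301 + 2*9.81*2.4595
     = 80.8404 + 48.2548
     = 129.0952 Nm


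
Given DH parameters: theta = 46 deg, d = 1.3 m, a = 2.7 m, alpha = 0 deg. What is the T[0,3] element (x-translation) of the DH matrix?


T[0,3] = a * cos(theta)
= 2.7 * cos(46 deg)
= 2.7 * 0.6947
= 1.8756


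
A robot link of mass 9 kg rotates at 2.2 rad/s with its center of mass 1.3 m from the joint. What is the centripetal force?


F = m * omega^2 * r
= 9 * 2.2^2 * 1.3
= 9 * 4.84 * 1.3
= 56.628 N


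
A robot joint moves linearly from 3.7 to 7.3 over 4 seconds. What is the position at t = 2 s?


s = t/T = 2/4 = 0.5
p(t) = p0 + (pf-p0)*s
= 3.7 + (7.3 - 3.7) * 0.5
= 5.5


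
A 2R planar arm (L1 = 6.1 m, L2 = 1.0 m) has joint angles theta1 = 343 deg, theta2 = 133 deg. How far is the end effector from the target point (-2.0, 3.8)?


End effector via forward kinematics:
x = L1*cos(t1) + L2*cos(t1+t2) = 5.3951
y = L1*sin(t1) + L2*sin(t1+t2) = -0.8847
Distance to target:
d = sqrt((-2.0 - 5.3951)^2 + (3.8 - -0.8847)^2)
= sqrt(54.6873 + 21.9462)
= 8.7541 m


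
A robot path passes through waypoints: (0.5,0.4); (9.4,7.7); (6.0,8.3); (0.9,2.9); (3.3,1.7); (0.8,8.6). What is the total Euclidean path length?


Segment lengths:
  seg1 = sqrt((8.9)^2 + (7.3)^2) = 11.5109
  seg2 = sqrt((-3.4)^2 + (0.6)^2) = 3.4525
  seg3 = sqrt((-5.1)^2 + (-5.4)^2) = 7.4277
  seg4 = sqrt((2.4)^2 + (-1.2)^2) = 2.6833
  seg5 = sqrt((-2.5)^2 + (6.9)^2) = 7.3389
Total = 32.4133


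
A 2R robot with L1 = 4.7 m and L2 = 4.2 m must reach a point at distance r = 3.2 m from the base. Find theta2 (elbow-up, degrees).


cos(theta2) = (r^2 - L1^2 - L2^2) / (2*L1*L2)
cos(theta2) = (10.24 - 22.09 - 17.64) / 39.48
cos(theta2) = -0.74696
theta2 = 138.3278 degrees


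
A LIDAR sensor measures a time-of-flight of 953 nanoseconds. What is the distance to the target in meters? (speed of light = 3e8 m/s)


tof = 953 ns = 9.53e-07 s
dist = c * tof / 2
= 3e8 * 9.53e-07 / 2
= 142.95 m


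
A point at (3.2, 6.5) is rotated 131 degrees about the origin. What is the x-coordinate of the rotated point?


x' = x*cos(theta) - y*sin(theta)
cos(131 deg) = -0.6561, sin(131 deg) = 0.7547
x' = 3.2 * -0.6561 - 6.5 * 0.7547
= -2.0994 - 4.9056
= -7.005


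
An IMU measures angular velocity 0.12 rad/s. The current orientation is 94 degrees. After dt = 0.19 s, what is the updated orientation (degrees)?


delta_theta = w * dt = 0.12 * 0.19 = 0.0228 rad
= 1.3063 deg
theta_new = 94 + 1.3063 = 95.3063 deg


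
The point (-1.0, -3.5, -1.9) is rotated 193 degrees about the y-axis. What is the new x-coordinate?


Rotation about y-axis: x' = x*cos(theta) + z*sin(theta)
= -1.0 * -0.9744 + -1.9 * -0.225
= 1.4018


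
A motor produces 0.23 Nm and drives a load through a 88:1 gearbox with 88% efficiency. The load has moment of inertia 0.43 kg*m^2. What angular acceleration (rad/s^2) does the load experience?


tau_out = tau_motor * N * eta
= 0.23 * 88 * 0.88 = 17.8112 Nm
alpha = tau_out / I = 17.8112 / 0.43
= 41.4214 rad/s^2


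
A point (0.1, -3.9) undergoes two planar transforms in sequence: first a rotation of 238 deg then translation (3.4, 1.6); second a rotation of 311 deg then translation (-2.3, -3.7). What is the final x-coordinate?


After transform 1:
x1 = cos(238)*0.1 - sin(238)*-3.9 + 3.4 = 0.0396
y1 = sin(238)*0.1 + cos(238)*-3.9 + 1.6 = 3.5819
After transform 2:
x2 = cos(311)*0.0396 - sin(311)*3.5819 + -2.3
= 0.4293


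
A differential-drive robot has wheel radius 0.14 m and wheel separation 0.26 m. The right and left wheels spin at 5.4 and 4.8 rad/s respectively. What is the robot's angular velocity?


vR = r*wR = 0.14*5.4 = 0.756 m/s
vL = r*wL = 0.14*4.8 = 0.672 m/s
v = (vR+vL)/2 = 0.714 m/s
omega = (vR-vL)/L = 0.3231 rad/s
angular velocity = 0.3231 rad/s


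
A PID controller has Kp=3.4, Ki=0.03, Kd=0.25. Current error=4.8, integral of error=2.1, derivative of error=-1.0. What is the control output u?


u = Kp*e + Ki*int(e) + Kd*de/dt
= 3.4*4.8 + 0.03*2.1 + 0.25*(-1.0)
= 16.32 + 0.063 + -0.25
= 16.133


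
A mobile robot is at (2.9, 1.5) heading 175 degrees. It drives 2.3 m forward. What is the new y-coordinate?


y_new = y0 + d*sin(theta)
= 1.5 + 2.3*sin(175)
= 1.5 + 0.2005
= 1.7005


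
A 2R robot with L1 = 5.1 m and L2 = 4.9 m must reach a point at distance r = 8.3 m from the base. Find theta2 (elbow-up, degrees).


cos(theta2) = (r^2 - L1^2 - L2^2) / (2*L1*L2)
cos(theta2) = (68.89 - 26.01 - 24.01) / 49.98
cos(theta2) = 0.377551
theta2 = 67.8179 degrees


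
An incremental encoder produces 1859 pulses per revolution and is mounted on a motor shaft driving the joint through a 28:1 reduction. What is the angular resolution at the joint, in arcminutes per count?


counts per rev = 1859
effective counts at joint = 1859 * 28 = 52052
resolution = 360*60 / 52052
= 0.415 arcmin/count


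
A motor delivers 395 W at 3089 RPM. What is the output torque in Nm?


omega = 3089 * 2*pi/60 = 323.4793 rad/s
tau = P / omega = 395 / 323.4793
= 1.2211 Nm


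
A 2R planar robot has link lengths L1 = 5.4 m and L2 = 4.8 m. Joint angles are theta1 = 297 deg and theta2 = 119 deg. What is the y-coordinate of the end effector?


Convert angles to radians: theta1 = 5.1836, theta2 = 2.0769
y = L1*sin(theta1) + L2*sin(theta1+theta2)
y = -4.8114 + 3.9794
y = -0.8321


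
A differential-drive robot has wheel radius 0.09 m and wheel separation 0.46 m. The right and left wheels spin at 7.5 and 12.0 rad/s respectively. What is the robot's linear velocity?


vR = r*wR = 0.09*7.5 = 0.675 m/s
vL = r*wL = 0.09*12.0 = 1.08 m/s
v = (vR+vL)/2 = 0.8775 m/s
omega = (vR-vL)/L = -0.8804 rad/s
linear velocity = 0.8775 m/s


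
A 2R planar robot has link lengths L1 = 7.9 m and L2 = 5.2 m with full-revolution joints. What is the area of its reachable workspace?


r_max = L1 + L2 = 13.1 m
r_min = |L1 - L2| = 2.7 m
Area = pi*(r_max^2 - r_min^2)
= pi*(171.61 - 7.29)
= pi * 164.32
= 516.2265 m^2


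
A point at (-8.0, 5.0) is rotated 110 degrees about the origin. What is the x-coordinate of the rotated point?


x' = x*cos(theta) - y*sin(theta)
cos(110 deg) = -0.342, sin(110 deg) = 0.9397
x' = -8.0 * -0.342 - 5.0 * 0.9397
= 2.7362 - 4.6985
= -1.9623


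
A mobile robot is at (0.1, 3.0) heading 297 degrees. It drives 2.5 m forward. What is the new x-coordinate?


x_new = x0 + d*cos(theta)
= 0.1 + 2.5*cos(297)
= 0.1 + 1.135
= 1.235


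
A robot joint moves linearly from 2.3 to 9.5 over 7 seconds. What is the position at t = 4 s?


s = t/T = 4/7 = 0.5714
p(t) = p0 + (pf-p0)*s
= 2.3 + (9.5 - 2.3) * 0.5714
= 6.4143


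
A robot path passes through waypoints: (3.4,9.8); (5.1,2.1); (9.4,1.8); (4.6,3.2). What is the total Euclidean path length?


Segment lengths:
  seg1 = sqrt((1.7)^2 + (-7.7)^2) = 7.8854
  seg2 = sqrt((4.3)^2 + (-0.3)^2) = 4.3105
  seg3 = sqrt((-4.8)^2 + (1.4)^2) = 5.0
Total = 17.1959


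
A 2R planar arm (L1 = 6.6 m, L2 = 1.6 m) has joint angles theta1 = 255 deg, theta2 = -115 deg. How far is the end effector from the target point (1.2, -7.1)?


End effector via forward kinematics:
x = L1*cos(t1) + L2*cos(t1+t2) = -2.9339
y = L1*sin(t1) + L2*sin(t1+t2) = -5.3467
Distance to target:
d = sqrt((1.2 - -2.9339)^2 + (-7.1 - -5.3467)^2)
= sqrt(17.0889 + 3.0742)
= 4.4903 m


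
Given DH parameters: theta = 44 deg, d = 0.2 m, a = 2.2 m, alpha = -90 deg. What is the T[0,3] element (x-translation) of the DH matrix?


T[0,3] = a * cos(theta)
= 2.2 * cos(44 deg)
= 2.2 * 0.7193
= 1.5825


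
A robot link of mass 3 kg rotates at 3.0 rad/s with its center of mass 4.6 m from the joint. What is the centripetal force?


F = m * omega^2 * r
= 3 * 3.0^2 * 4.6
= 3 * 9.0 * 4.6
= 124.2 N


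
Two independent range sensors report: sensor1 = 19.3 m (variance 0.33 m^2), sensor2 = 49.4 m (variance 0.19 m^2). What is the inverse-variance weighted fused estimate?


w1 = (1/var1) / (1/var1 + 1/var2)
   = 3.0303 / (3.0303 + 5.2632) = 0.3654
w2 = 1 - w1 = 0.6346
fused = w1*s1 + w2*s2 = 7.0519 + 31.35
= 38.4019 m


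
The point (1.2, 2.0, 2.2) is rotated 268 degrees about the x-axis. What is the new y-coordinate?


Rotation about x-axis: y' = y*cos(theta) - z*sin(theta)
= 2.0 * -0.0349 - 2.2 * -0.9994
= 2.1289


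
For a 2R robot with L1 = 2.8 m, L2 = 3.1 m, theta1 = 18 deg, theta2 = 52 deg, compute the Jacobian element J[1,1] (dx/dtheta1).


J[1,1] = -L1*sin(t1) - L2*sin(t1+t2)
= -2.8*sin(18) - 3.1*sin(70)
= -3.7783


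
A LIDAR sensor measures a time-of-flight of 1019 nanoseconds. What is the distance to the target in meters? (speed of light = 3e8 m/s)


tof = 1019 ns = 1.019e-06 s
dist = c * tof / 2
= 3e8 * 1.019e-06 / 2
= 152.85 m


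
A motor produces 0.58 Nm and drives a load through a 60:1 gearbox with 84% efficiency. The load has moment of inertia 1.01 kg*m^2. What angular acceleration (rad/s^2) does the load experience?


tau_out = tau_motor * N * eta
= 0.58 * 60 * 0.84 = 29.232 Nm
alpha = tau_out / I = 29.232 / 1.01
= 28.9426 rad/s^2


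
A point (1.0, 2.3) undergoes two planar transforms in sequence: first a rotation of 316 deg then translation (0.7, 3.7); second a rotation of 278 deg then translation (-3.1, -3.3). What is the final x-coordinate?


After transform 1:
x1 = cos(316)*1.0 - sin(316)*2.3 + 0.7 = 3.0171
y1 = sin(316)*1.0 + cos(316)*2.3 + 3.7 = 4.6598
After transform 2:
x2 = cos(278)*3.0171 - sin(278)*4.6598 + -3.1
= 1.9344


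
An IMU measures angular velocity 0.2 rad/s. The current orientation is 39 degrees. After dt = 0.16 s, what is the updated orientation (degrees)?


delta_theta = w * dt = 0.2 * 0.16 = 0.032 rad
= 1.8335 deg
theta_new = 39 + 1.8335 = 40.8335 deg


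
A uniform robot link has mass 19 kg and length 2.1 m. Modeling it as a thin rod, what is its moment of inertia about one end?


I = (1/3) * m * L^2
= (1/3) * 19 * 2.1^2
= 0.333333 * 19 * 4.41
= 27.93 kg*m^2


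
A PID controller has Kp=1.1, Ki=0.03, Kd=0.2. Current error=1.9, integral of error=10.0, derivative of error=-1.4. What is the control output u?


u = Kp*e + Ki*int(e) + Kd*de/dt
= 1.1*1.9 + 0.03*10.0 + 0.2*(-1.4)
= 2.09 + 0.3 + -0.28
= 2.11


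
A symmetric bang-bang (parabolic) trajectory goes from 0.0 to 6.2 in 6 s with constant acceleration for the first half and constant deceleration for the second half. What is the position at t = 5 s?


Symmetric rest-to-rest: each phase covers (pf-p0)/2 in time T/2. 0.5*a*(T/2)^2 = (pf-p0)/2 => a = 4*(pf-p0)/T^2
a = 4*(6.2-0.0)/6^2 = 0.6889
t = 5 is in the deceleration phase (t > T/2).
p = pf - 0.5*a*(T-t)^2 = 6.2 - 0.5*0.6889*1^2
= 5.8556


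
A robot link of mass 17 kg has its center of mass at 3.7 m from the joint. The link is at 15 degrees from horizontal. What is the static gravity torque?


tau = m*g*L*cos(angle)
= 17 * 9.81 * 3.7 * cos(15 deg)
= 17 * 9.81 * 3.7 * 0.9659
= 596.0236 Nm


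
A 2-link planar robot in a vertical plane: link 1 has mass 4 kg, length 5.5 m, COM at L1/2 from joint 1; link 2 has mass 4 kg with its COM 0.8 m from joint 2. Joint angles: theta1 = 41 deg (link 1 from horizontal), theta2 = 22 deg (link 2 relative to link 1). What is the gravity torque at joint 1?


Horizontal distance from joint 1 to link-1 COM:
  x_c1 = (L1/2)*cos(t1) = 2.75 * 0.7547 = 2.0755 m
Horizontal distance from joint 1 to link-2 COM:
  x_c2 = L1*cos(t1) + Lc2*cos(t1+t2)
       = 5.5*0.7547 + 0.8*0.454 = 4.5141 m
tau1 = m1*g*x_c1 + m2*g*x_c2
     = 4*9.81*2.0755 + 4*9.81*4.5141
     = 81.4407 + 177.1331
     = 258.5738 Nm


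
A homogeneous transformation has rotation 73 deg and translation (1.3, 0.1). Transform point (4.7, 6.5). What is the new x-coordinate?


x' = cos(theta)*px - sin(theta)*py + tx
= 0.2924*4.7 - 0.9563*6.5 + 1.3
= -3.5418


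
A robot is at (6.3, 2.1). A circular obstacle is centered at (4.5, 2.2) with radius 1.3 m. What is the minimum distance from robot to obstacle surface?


center_dist = sqrt((6.3-4.5)^2 + (2.1-2.2)^2)
= sqrt(3.24 + 0.01)
= 1.8028
min_dist = center_dist - radius = 1.8028 - 1.3 = 0.5028 m


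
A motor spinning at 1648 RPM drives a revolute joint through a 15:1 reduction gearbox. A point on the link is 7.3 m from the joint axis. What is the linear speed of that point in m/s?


omega_motor = 1648 * 2*pi/60 = 172.5782 rad/s
omega_joint = omega_motor / 15 = 11.5052 rad/s
v = omega_joint * r = 11.5052 * 7.3
= 83.988 m/s


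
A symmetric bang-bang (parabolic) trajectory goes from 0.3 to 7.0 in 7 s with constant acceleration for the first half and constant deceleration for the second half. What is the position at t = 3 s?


Symmetric rest-to-rest: each phase covers (pf-p0)/2 in time T/2. 0.5*a*(T/2)^2 = (pf-p0)/2 => a = 4*(pf-p0)/T^2
a = 4*(7.0-0.3)/7^2 = 0.5469
t = 3 is in the acceleration phase (t <= T/2).
p = p0 + 0.5*a*t^2 = 0.3 + 0.5*0.5469*3^2
= 2.7612


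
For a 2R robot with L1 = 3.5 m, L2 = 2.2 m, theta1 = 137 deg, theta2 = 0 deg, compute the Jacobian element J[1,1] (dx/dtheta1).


J[1,1] = -L1*sin(t1) - L2*sin(t1+t2)
= -3.5*sin(137) - 2.2*sin(137)
= -3.8874


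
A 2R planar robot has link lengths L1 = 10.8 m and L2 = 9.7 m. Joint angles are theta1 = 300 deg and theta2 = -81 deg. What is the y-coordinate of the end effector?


Convert angles to radians: theta1 = 5.236, theta2 = -1.4137
y = L1*sin(theta1) + L2*sin(theta1+theta2)
y = -9.3531 + -6.1044
y = -15.4575


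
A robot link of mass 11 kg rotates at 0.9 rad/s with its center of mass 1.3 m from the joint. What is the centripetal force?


F = m * omega^2 * r
= 11 * 0.9^2 * 1.3
= 11 * 0.81 * 1.3
= 11.583 N


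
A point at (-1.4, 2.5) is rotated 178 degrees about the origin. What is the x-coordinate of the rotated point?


x' = x*cos(theta) - y*sin(theta)
cos(178 deg) = -0.9994, sin(178 deg) = 0.0349
x' = -1.4 * -0.9994 - 2.5 * 0.0349
= 1.3991 - 0.0872
= 1.3119


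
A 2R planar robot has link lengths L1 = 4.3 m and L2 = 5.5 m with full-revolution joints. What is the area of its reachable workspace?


r_max = L1 + L2 = 9.8 m
r_min = |L1 - L2| = 1.2 m
Area = pi*(r_max^2 - r_min^2)
= pi*(96.04 - 1.44)
= pi * 94.6
= 297.1947 m^2


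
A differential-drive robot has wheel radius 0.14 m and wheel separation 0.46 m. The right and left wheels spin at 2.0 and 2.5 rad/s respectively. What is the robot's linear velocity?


vR = r*wR = 0.14*2.0 = 0.28 m/s
vL = r*wL = 0.14*2.5 = 0.35 m/s
v = (vR+vL)/2 = 0.315 m/s
omega = (vR-vL)/L = -0.1522 rad/s
linear velocity = 0.315 m/s


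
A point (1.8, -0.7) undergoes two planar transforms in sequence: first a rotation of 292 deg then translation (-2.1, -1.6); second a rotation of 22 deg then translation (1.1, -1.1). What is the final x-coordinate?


After transform 1:
x1 = cos(292)*1.8 - sin(292)*-0.7 + -2.1 = -2.0747
y1 = sin(292)*1.8 + cos(292)*-0.7 + -1.6 = -3.5312
After transform 2:
x2 = cos(22)*-2.0747 - sin(22)*-3.5312 + 1.1
= 0.4991


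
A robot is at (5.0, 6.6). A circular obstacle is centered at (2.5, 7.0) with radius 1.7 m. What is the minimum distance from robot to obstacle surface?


center_dist = sqrt((5.0-2.5)^2 + (6.6-7.0)^2)
= sqrt(6.25 + 0.16)
= 2.5318
min_dist = center_dist - radius = 2.5318 - 1.7 = 0.8318 m


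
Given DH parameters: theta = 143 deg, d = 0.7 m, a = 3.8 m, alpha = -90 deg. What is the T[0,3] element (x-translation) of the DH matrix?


T[0,3] = a * cos(theta)
= 3.8 * cos(143 deg)
= 3.8 * -0.7986
= -3.0348


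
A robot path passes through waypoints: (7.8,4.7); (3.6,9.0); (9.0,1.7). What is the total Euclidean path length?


Segment lengths:
  seg1 = sqrt((-4.2)^2 + (4.3)^2) = 6.0108
  seg2 = sqrt((5.4)^2 + (-7.3)^2) = 9.0802
Total = 15.091


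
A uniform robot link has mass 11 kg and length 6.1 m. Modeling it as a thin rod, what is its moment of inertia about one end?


I = (1/3) * m * L^2
= (1/3) * 11 * 6.1^2
= 0.333333 * 11 * 37.21
= 136.4367 kg*m^2


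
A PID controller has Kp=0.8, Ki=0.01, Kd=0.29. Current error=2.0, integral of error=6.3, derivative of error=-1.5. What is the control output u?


u = Kp*e + Ki*int(e) + Kd*de/dt
= 0.8*2.0 + 0.01*6.3 + 0.29*(-1.5)
= 1.6 + 0.063 + -0.435
= 1.228


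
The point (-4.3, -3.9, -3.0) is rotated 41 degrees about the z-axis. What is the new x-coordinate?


Rotation about z-axis: x' = x*cos(theta) - y*sin(theta)
= -4.3 * 0.7547 - -3.9 * 0.6561
= -0.6866


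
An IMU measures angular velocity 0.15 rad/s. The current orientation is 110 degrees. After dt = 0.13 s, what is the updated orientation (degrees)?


delta_theta = w * dt = 0.15 * 0.13 = 0.0195 rad
= 1.1173 deg
theta_new = 110 + 1.1173 = 111.1173 deg


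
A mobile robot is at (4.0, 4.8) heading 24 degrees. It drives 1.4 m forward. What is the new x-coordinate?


x_new = x0 + d*cos(theta)
= 4.0 + 1.4*cos(24)
= 4.0 + 1.279
= 5.279


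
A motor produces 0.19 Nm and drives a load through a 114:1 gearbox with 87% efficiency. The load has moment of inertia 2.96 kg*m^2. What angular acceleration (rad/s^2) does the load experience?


tau_out = tau_motor * N * eta
= 0.19 * 114 * 0.87 = 18.8442 Nm
alpha = tau_out / I = 18.8442 / 2.96
= 6.3663 rad/s^2


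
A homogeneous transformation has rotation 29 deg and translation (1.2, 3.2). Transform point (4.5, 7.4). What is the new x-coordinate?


x' = cos(theta)*px - sin(theta)*py + tx
= 0.8746*4.5 - 0.4848*7.4 + 1.2
= 1.5482


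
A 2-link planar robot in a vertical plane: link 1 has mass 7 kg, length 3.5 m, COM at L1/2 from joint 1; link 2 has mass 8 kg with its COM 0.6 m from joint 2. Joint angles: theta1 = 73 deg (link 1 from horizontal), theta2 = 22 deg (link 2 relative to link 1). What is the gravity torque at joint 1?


Horizontal distance from joint 1 to link-1 COM:
  x_c1 = (L1/2)*cos(t1) = 1.75 * 0.2924 = 0.5117 m
Horizontal distance from joint 1 to link-2 COM:
  x_c2 = L1*cos(t1) + Lc2*cos(t1+t2)
       = 3.5*0.2924 + 0.6*-0.0872 = 0.971 m
tau1 = m1*g*x_c1 + m2*g*x_c2
     = 7*9.81*0.5117 + 8*9.81*0.971
     = 35.135 + 76.2047
     = 111.3397 Nm


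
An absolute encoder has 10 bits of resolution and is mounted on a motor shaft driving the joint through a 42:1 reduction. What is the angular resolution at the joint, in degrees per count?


counts = 2^10 = 1024
effective counts at joint = 1024 * 42 = 43008
resolution = 360 / 43008
= 0.0084 deg/count


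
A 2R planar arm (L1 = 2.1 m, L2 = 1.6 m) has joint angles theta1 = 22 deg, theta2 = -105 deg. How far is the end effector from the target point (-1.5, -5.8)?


End effector via forward kinematics:
x = L1*cos(t1) + L2*cos(t1+t2) = 2.1421
y = L1*sin(t1) + L2*sin(t1+t2) = -0.8014
Distance to target:
d = sqrt((-1.5 - 2.1421)^2 + (-5.8 - -0.8014)^2)
= sqrt(13.2647 + 24.986)
= 6.1847 m


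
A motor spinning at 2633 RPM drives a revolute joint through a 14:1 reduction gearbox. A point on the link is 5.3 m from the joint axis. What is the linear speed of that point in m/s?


omega_motor = 2633 * 2*pi/60 = 275.7271 rad/s
omega_joint = omega_motor / 14 = 19.6948 rad/s
v = omega_joint * r = 19.6948 * 5.3
= 104.3824 m/s


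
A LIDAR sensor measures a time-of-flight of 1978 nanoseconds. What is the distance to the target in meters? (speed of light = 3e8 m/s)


tof = 1978 ns = 1.978e-06 s
dist = c * tof / 2
= 3e8 * 1.978e-06 / 2
= 296.7 m


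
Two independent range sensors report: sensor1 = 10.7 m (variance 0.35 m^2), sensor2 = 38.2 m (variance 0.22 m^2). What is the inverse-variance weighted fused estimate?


w1 = (1/var1) / (1/var1 + 1/var2)
   = 2.8571 / (2.8571 + 4.5455) = 0.386
w2 = 1 - w1 = 0.614
fused = w1*s1 + w2*s2 = 4.1298 + 23.4561
= 27.586 m


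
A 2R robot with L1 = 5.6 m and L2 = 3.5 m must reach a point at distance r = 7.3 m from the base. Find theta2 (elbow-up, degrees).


cos(theta2) = (r^2 - L1^2 - L2^2) / (2*L1*L2)
cos(theta2) = (53.29 - 31.36 - 12.25) / 39.2
cos(theta2) = 0.246939
theta2 = 75.7036 degrees


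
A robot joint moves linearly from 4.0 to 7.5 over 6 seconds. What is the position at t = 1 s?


s = t/T = 1/6 = 0.1667
p(t) = p0 + (pf-p0)*s
= 4.0 + (7.5 - 4.0) * 0.1667
= 4.5833


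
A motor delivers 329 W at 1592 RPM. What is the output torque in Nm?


omega = 1592 * 2*pi/60 = 166.7139 rad/s
tau = P / omega = 329 / 166.7139
= 1.9734 Nm


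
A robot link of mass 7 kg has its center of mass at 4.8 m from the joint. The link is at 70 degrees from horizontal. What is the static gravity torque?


tau = m*g*L*cos(angle)
= 7 * 9.81 * 4.8 * cos(70 deg)
= 7 * 9.81 * 4.8 * 0.342
= 112.7353 Nm


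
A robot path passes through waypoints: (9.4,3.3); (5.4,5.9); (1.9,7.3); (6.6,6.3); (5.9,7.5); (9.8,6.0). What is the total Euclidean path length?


Segment lengths:
  seg1 = sqrt((-4.0)^2 + (2.6)^2) = 4.7707
  seg2 = sqrt((-3.5)^2 + (1.4)^2) = 3.7696
  seg3 = sqrt((4.7)^2 + (-1.0)^2) = 4.8052
  seg4 = sqrt((-0.7)^2 + (1.2)^2) = 1.3892
  seg5 = sqrt((3.9)^2 + (-1.5)^2) = 4.1785
Total = 18.9133


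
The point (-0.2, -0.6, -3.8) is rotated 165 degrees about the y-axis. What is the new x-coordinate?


Rotation about y-axis: x' = x*cos(theta) + z*sin(theta)
= -0.2 * -0.9659 + -3.8 * 0.2588
= -0.7903


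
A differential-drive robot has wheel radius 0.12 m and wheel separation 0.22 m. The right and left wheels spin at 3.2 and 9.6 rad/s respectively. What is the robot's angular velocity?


vR = r*wR = 0.12*3.2 = 0.384 m/s
vL = r*wL = 0.12*9.6 = 1.152 m/s
v = (vR+vL)/2 = 0.768 m/s
omega = (vR-vL)/L = -3.4909 rad/s
angular velocity = -3.4909 rad/s


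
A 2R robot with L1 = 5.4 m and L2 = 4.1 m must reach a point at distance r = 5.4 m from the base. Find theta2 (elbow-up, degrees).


cos(theta2) = (r^2 - L1^2 - L2^2) / (2*L1*L2)
cos(theta2) = (29.16 - 29.16 - 16.81) / 44.28
cos(theta2) = -0.37963
theta2 = 112.3107 degrees


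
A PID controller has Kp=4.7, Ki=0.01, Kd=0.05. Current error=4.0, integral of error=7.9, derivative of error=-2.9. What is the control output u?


u = Kp*e + Ki*int(e) + Kd*de/dt
= 4.7*4.0 + 0.01*7.9 + 0.05*(-2.9)
= 18.8 + 0.079 + -0.145
= 18.734


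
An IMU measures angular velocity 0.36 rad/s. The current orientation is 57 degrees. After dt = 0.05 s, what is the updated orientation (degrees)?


delta_theta = w * dt = 0.36 * 0.05 = 0.018 rad
= 1.0313 deg
theta_new = 57 + 1.0313 = 58.0313 deg


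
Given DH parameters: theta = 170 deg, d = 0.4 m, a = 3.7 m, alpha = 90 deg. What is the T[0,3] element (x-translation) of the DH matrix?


T[0,3] = a * cos(theta)
= 3.7 * cos(170 deg)
= 3.7 * -0.9848
= -3.6438


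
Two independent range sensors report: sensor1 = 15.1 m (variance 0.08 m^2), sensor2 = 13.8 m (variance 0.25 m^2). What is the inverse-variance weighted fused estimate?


w1 = (1/var1) / (1/var1 + 1/var2)
   = 12.5 / (12.5 + 4.0) = 0.7576
w2 = 1 - w1 = 0.2424
fused = w1*s1 + w2*s2 = 11.4394 + 3.3455
= 14.7848 m


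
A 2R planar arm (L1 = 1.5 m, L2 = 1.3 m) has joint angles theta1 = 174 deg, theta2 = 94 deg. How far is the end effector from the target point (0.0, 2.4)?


End effector via forward kinematics:
x = L1*cos(t1) + L2*cos(t1+t2) = -1.5372
y = L1*sin(t1) + L2*sin(t1+t2) = -1.1424
Distance to target:
d = sqrt((0.0 - -1.5372)^2 + (2.4 - -1.1424)^2)
= sqrt(2.3628 + 12.5487)
= 3.8615 m


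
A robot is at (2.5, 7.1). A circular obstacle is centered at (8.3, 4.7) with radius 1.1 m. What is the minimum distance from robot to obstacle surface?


center_dist = sqrt((2.5-8.3)^2 + (7.1-4.7)^2)
= sqrt(33.64 + 5.76)
= 6.2769
min_dist = center_dist - radius = 6.2769 - 1.1 = 5.1769 m


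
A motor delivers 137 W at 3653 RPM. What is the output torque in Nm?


omega = 3653 * 2*pi/60 = 382.5413 rad/s
tau = P / omega = 137 / 382.5413
= 0.3581 Nm


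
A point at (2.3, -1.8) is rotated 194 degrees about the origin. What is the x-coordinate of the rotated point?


x' = x*cos(theta) - y*sin(theta)
cos(194 deg) = -0.9703, sin(194 deg) = -0.2419
x' = 2.3 * -0.9703 - -1.8 * -0.2419
= -2.2317 - 0.4355
= -2.6671


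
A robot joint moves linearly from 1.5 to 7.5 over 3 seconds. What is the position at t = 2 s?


s = t/T = 2/3 = 0.6667
p(t) = p0 + (pf-p0)*s
= 1.5 + (7.5 - 1.5) * 0.6667
= 5.5


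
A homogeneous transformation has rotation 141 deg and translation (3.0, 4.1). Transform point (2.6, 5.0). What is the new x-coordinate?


x' = cos(theta)*px - sin(theta)*py + tx
= -0.7771*2.6 - 0.6293*5.0 + 3.0
= -2.1672


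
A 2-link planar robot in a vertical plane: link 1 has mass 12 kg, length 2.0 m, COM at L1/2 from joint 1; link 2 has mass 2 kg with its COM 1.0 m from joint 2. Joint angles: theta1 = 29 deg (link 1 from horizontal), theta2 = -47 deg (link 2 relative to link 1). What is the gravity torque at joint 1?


Horizontal distance from joint 1 to link-1 COM:
  x_c1 = (L1/2)*cos(t1) = 1.0 * 0.8746 = 0.8746 m
Horizontal distance from joint 1 to link-2 COM:
  x_c2 = L1*cos(t1) + Lc2*cos(t1+t2)
       = 2.0*0.8746 + 1.0*0.9511 = 2.7003 m
tau1 = m1*g*x_c1 + m2*g*x_c2
     = 12*9.81*0.8746 + 2*9.81*2.7003
     = 102.9602 + 52.9798
     = 155.94 Nm


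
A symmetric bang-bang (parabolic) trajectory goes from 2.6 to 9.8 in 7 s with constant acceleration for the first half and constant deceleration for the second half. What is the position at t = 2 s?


Symmetric rest-to-rest: each phase covers (pf-p0)/2 in time T/2. 0.5*a*(T/2)^2 = (pf-p0)/2 => a = 4*(pf-p0)/T^2
a = 4*(9.8-2.6)/7^2 = 0.5878
t = 2 is in the acceleration phase (t <= T/2).
p = p0 + 0.5*a*t^2 = 2.6 + 0.5*0.5878*2^2
= 3.7755


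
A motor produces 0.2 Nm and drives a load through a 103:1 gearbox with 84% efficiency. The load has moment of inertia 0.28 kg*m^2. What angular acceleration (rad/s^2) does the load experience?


tau_out = tau_motor * N * eta
= 0.2 * 103 * 0.84 = 17.304 Nm
alpha = tau_out / I = 17.304 / 0.28
= 61.8 rad/s^2


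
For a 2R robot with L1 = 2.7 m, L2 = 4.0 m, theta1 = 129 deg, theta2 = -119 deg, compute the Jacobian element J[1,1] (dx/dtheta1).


J[1,1] = -L1*sin(t1) - L2*sin(t1+t2)
= -2.7*sin(129) - 4.0*sin(10)
= -2.7929


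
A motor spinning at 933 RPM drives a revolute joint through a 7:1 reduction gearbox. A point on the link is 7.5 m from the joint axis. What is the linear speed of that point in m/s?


omega_motor = 933 * 2*pi/60 = 97.7035 rad/s
omega_joint = omega_motor / 7 = 13.9576 rad/s
v = omega_joint * r = 13.9576 * 7.5
= 104.6824 m/s


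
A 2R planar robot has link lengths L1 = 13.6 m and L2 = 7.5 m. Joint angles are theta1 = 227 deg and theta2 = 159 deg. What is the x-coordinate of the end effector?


Convert angles to radians: theta1 = 3.9619, theta2 = 2.7751
x = L1*cos(theta1) + L2*cos(theta1+theta2)
x = -9.2752 + 6.741
x = -2.5342


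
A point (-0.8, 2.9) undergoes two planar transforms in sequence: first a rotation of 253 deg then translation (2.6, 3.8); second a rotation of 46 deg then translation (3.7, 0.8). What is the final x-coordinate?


After transform 1:
x1 = cos(253)*-0.8 - sin(253)*2.9 + 2.6 = 5.6072
y1 = sin(253)*-0.8 + cos(253)*2.9 + 3.8 = 3.7172
After transform 2:
x2 = cos(46)*5.6072 - sin(46)*3.7172 + 3.7
= 4.9212


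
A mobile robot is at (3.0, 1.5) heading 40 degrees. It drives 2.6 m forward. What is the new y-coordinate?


y_new = y0 + d*sin(theta)
= 1.5 + 2.6*sin(40)
= 1.5 + 1.6712
= 3.1712


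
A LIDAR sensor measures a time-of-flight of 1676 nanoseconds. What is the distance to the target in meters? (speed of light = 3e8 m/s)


tof = 1676 ns = 1.676e-06 s
dist = c * tof / 2
= 3e8 * 1.676e-06 / 2
= 251.4 m


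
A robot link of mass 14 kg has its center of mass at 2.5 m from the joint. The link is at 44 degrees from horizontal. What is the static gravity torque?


tau = m*g*L*cos(angle)
= 14 * 9.81 * 2.5 * cos(44 deg)
= 14 * 9.81 * 2.5 * 0.7193
= 246.9853 Nm


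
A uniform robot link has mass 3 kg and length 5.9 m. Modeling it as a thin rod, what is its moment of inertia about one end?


I = (1/3) * m * L^2
= (1/3) * 3 * 5.9^2
= 0.333333 * 3 * 34.81
= 34.81 kg*m^2


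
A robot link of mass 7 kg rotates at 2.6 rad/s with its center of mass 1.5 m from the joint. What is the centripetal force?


F = m * omega^2 * r
= 7 * 2.6^2 * 1.5
= 7 * 6.76 * 1.5
= 70.98 N


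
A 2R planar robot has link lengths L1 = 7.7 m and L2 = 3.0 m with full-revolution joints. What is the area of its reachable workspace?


r_max = L1 + L2 = 10.7 m
r_min = |L1 - L2| = 4.7 m
Area = pi*(r_max^2 - r_min^2)
= pi*(114.49 - 22.09)
= pi * 92.4
= 290.2832 m^2


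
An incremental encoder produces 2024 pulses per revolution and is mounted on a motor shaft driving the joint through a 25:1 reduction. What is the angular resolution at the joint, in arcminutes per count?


counts per rev = 2024
effective counts at joint = 2024 * 25 = 50600
resolution = 360*60 / 50600
= 0.4269 arcmin/count


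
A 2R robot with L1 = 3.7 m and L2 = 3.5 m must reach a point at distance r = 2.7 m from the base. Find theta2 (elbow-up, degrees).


cos(theta2) = (r^2 - L1^2 - L2^2) / (2*L1*L2)
cos(theta2) = (7.29 - 13.69 - 12.25) / 25.9
cos(theta2) = -0.720077
theta2 = 136.0609 degrees


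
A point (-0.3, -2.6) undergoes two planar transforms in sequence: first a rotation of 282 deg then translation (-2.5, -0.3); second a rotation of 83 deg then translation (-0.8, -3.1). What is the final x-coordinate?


After transform 1:
x1 = cos(282)*-0.3 - sin(282)*-2.6 + -2.5 = -5.1056
y1 = sin(282)*-0.3 + cos(282)*-2.6 + -0.3 = -0.5471
After transform 2:
x2 = cos(83)*-5.1056 - sin(83)*-0.5471 + -0.8
= -0.8792


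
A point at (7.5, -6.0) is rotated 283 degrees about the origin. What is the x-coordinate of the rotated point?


x' = x*cos(theta) - y*sin(theta)
cos(283 deg) = 0.225, sin(283 deg) = -0.9744
x' = 7.5 * 0.225 - -6.0 * -0.9744
= 1.6871 - 5.8462
= -4.1591


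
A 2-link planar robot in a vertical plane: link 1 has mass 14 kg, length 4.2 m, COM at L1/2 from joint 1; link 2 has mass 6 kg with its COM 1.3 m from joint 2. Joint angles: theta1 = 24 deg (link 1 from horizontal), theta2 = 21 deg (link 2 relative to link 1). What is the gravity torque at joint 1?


Horizontal distance from joint 1 to link-1 COM:
  x_c1 = (L1/2)*cos(t1) = 2.1 * 0.9135 = 1.9184 m
Horizontal distance from joint 1 to link-2 COM:
  x_c2 = L1*cos(t1) + Lc2*cos(t1+t2)
       = 4.2*0.9135 + 1.3*0.7071 = 4.7561 m
tau1 = m1*g*x_c1 + m2*g*x_c2
     = 14*9.81*1.9184 + 6*9.81*4.7561
     = 263.4793 + 279.9458
     = 543.4251 Nm


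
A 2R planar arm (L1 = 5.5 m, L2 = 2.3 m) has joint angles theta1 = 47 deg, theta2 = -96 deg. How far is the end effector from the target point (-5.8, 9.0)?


End effector via forward kinematics:
x = L1*cos(t1) + L2*cos(t1+t2) = 5.2599
y = L1*sin(t1) + L2*sin(t1+t2) = 2.2866
Distance to target:
d = sqrt((-5.8 - 5.2599)^2 + (9.0 - 2.2866)^2)
= sqrt(122.322 + 45.0696)
= 12.938 m


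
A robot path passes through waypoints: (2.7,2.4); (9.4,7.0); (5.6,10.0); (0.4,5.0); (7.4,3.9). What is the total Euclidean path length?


Segment lengths:
  seg1 = sqrt((6.7)^2 + (4.6)^2) = 8.1271
  seg2 = sqrt((-3.8)^2 + (3.0)^2) = 4.8415
  seg3 = sqrt((-5.2)^2 + (-5.0)^2) = 7.2139
  seg4 = sqrt((7.0)^2 + (-1.1)^2) = 7.0859
Total = 27.2684


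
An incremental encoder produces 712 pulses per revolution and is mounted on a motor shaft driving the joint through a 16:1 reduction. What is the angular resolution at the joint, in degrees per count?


counts per rev = 712
effective counts at joint = 712 * 16 = 11392
resolution = 360 / 11392
= 0.0316 deg/count


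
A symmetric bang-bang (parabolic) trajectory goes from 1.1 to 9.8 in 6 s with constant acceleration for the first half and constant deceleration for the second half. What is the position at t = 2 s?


Symmetric rest-to-rest: each phase covers (pf-p0)/2 in time T/2. 0.5*a*(T/2)^2 = (pf-p0)/2 => a = 4*(pf-p0)/T^2
a = 4*(9.8-1.1)/6^2 = 0.9667
t = 2 is in the acceleration phase (t <= T/2).
p = p0 + 0.5*a*t^2 = 1.1 + 0.5*0.9667*2^2
= 3.0333


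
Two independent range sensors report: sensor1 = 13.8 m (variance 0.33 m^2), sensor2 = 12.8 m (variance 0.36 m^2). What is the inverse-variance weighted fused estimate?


w1 = (1/var1) / (1/var1 + 1/var2)
   = 3.0303 / (3.0303 + 2.7778) = 0.5217
w2 = 1 - w1 = 0.4783
fused = w1*s1 + w2*s2 = 7.2 + 6.1217
= 13.3217 m


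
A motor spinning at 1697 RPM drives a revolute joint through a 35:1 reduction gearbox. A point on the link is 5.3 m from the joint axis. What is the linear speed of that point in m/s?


omega_motor = 1697 * 2*pi/60 = 177.7094 rad/s
omega_joint = omega_motor / 35 = 5.0774 rad/s
v = omega_joint * r = 5.0774 * 5.3
= 26.9103 m/s


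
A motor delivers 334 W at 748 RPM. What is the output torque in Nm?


omega = 748 * 2*pi/60 = 78.3304 rad/s
tau = P / omega = 334 / 78.3304
= 4.264 Nm


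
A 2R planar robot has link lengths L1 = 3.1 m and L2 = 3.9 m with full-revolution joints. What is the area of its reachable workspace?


r_max = L1 + L2 = 7.0 m
r_min = |L1 - L2| = 0.8 m
Area = pi*(r_max^2 - r_min^2)
= pi*(49.0 - 0.64)
= pi * 48.36
= 151.9274 m^2


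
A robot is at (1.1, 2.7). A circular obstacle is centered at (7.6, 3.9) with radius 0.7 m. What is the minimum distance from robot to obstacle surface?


center_dist = sqrt((1.1-7.6)^2 + (2.7-3.9)^2)
= sqrt(42.25 + 1.44)
= 6.6098
min_dist = center_dist - radius = 6.6098 - 0.7 = 5.9098 m


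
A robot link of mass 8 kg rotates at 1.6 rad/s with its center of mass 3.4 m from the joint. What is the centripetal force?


F = m * omega^2 * r
= 8 * 1.6^2 * 3.4
= 8 * 2.56 * 3.4
= 69.632 N


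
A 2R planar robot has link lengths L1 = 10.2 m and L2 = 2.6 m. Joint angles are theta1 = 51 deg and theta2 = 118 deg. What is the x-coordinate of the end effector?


Convert angles to radians: theta1 = 0.8901, theta2 = 2.0595
x = L1*cos(theta1) + L2*cos(theta1+theta2)
x = 6.4191 + -2.5522
x = 3.8668


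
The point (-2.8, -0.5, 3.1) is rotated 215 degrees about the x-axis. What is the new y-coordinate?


Rotation about x-axis: y' = y*cos(theta) - z*sin(theta)
= -0.5 * -0.8192 - 3.1 * -0.5736
= 2.1877


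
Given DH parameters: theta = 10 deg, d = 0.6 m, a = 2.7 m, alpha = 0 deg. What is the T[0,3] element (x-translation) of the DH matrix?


T[0,3] = a * cos(theta)
= 2.7 * cos(10 deg)
= 2.7 * 0.9848
= 2.659


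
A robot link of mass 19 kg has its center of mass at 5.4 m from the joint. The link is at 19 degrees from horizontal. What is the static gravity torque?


tau = m*g*L*cos(angle)
= 19 * 9.81 * 5.4 * cos(19 deg)
= 19 * 9.81 * 5.4 * 0.9455
= 951.6701 Nm


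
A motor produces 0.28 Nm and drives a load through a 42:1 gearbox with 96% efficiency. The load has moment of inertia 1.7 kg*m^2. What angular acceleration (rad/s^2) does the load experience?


tau_out = tau_motor * N * eta
= 0.28 * 42 * 0.96 = 11.2896 Nm
alpha = tau_out / I = 11.2896 / 1.7
= 6.6409 rad/s^2


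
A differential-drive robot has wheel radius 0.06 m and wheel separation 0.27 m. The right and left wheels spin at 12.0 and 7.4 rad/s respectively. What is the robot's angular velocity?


vR = r*wR = 0.06*12.0 = 0.72 m/s
vL = r*wL = 0.06*7.4 = 0.444 m/s
v = (vR+vL)/2 = 0.582 m/s
omega = (vR-vL)/L = 1.0222 rad/s
angular velocity = 1.0222 rad/s


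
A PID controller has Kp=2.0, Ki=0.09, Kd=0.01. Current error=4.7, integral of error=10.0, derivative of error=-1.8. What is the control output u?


u = Kp*e + Ki*int(e) + Kd*de/dt
= 2.0*4.7 + 0.09*10.0 + 0.01*(-1.8)
= 9.4 + 0.9 + -0.018
= 10.282


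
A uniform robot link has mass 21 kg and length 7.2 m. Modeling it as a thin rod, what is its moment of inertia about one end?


I = (1/3) * m * L^2
= (1/3) * 21 * 7.2^2
= 0.333333 * 21 * 51.84
= 362.88 kg*m^2


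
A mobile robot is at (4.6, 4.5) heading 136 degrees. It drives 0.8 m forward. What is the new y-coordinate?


y_new = y0 + d*sin(theta)
= 4.5 + 0.8*sin(136)
= 4.5 + 0.5557
= 5.0557


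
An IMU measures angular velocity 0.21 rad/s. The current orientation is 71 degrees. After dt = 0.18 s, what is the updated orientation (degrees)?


delta_theta = w * dt = 0.21 * 0.18 = 0.0378 rad
= 2.1658 deg
theta_new = 71 + 2.1658 = 73.1658 deg


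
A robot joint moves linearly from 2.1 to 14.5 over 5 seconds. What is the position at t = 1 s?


s = t/T = 1/5 = 0.2
p(t) = p0 + (pf-p0)*s
= 2.1 + (14.5 - 2.1) * 0.2
= 4.58


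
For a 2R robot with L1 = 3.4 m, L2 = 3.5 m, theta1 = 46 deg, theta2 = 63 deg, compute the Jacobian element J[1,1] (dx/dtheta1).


J[1,1] = -L1*sin(t1) - L2*sin(t1+t2)
= -3.4*sin(46) - 3.5*sin(109)
= -5.7551


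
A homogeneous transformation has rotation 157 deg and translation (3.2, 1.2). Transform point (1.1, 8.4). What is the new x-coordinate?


x' = cos(theta)*px - sin(theta)*py + tx
= -0.9205*1.1 - 0.3907*8.4 + 3.2
= -1.0947


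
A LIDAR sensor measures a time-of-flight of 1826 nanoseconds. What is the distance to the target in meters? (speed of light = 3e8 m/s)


tof = 1826 ns = 1.826e-06 s
dist = c * tof / 2
= 3e8 * 1.826e-06 / 2
= 273.9 m


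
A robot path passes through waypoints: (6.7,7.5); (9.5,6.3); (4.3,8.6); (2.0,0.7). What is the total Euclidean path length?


Segment lengths:
  seg1 = sqrt((2.8)^2 + (-1.2)^2) = 3.0463
  seg2 = sqrt((-5.2)^2 + (2.3)^2) = 5.6859
  seg3 = sqrt((-2.3)^2 + (-7.9)^2) = 8.228
Total = 16.9603


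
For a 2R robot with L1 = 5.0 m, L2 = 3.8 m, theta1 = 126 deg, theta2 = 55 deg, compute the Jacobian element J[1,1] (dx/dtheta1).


J[1,1] = -L1*sin(t1) - L2*sin(t1+t2)
= -5.0*sin(126) - 3.8*sin(181)
= -3.9788


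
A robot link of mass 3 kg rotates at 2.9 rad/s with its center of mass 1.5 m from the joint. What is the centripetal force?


F = m * omega^2 * r
= 3 * 2.9^2 * 1.5
= 3 * 8.41 * 1.5
= 37.845 N


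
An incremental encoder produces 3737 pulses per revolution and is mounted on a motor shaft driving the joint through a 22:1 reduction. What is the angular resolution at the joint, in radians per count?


counts per rev = 3737
effective counts at joint = 3737 * 22 = 82214
resolution = 2*pi / 82214
= 7.6425e-05 rad/count


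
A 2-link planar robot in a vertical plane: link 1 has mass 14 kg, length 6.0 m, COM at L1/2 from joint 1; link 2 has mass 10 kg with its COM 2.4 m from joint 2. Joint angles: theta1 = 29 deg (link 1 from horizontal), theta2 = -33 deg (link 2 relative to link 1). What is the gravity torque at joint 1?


Horizontal distance from joint 1 to link-1 COM:
  x_c1 = (L1/2)*cos(t1) = 3.0 * 0.8746 = 2.6239 m
Horizontal distance from joint 1 to link-2 COM:
  x_c2 = L1*cos(t1) + Lc2*cos(t1+t2)
       = 6.0*0.8746 + 2.4*0.9976 = 7.6419 m
tau1 = m1*g*x_c1 + m2*g*x_c2
     = 14*9.81*2.6239 + 10*9.81*7.6419
     = 360.3608 + 749.6676
     = 1110.0285 Nm


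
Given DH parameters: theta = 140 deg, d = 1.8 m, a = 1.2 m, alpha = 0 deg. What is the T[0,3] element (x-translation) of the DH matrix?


T[0,3] = a * cos(theta)
= 1.2 * cos(140 deg)
= 1.2 * -0.766
= -0.9193


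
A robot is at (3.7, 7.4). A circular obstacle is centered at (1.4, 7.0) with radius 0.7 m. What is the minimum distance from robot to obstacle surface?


center_dist = sqrt((3.7-1.4)^2 + (7.4-7.0)^2)
= sqrt(5.29 + 0.16)
= 2.3345
min_dist = center_dist - radius = 2.3345 - 0.7 = 1.6345 m
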